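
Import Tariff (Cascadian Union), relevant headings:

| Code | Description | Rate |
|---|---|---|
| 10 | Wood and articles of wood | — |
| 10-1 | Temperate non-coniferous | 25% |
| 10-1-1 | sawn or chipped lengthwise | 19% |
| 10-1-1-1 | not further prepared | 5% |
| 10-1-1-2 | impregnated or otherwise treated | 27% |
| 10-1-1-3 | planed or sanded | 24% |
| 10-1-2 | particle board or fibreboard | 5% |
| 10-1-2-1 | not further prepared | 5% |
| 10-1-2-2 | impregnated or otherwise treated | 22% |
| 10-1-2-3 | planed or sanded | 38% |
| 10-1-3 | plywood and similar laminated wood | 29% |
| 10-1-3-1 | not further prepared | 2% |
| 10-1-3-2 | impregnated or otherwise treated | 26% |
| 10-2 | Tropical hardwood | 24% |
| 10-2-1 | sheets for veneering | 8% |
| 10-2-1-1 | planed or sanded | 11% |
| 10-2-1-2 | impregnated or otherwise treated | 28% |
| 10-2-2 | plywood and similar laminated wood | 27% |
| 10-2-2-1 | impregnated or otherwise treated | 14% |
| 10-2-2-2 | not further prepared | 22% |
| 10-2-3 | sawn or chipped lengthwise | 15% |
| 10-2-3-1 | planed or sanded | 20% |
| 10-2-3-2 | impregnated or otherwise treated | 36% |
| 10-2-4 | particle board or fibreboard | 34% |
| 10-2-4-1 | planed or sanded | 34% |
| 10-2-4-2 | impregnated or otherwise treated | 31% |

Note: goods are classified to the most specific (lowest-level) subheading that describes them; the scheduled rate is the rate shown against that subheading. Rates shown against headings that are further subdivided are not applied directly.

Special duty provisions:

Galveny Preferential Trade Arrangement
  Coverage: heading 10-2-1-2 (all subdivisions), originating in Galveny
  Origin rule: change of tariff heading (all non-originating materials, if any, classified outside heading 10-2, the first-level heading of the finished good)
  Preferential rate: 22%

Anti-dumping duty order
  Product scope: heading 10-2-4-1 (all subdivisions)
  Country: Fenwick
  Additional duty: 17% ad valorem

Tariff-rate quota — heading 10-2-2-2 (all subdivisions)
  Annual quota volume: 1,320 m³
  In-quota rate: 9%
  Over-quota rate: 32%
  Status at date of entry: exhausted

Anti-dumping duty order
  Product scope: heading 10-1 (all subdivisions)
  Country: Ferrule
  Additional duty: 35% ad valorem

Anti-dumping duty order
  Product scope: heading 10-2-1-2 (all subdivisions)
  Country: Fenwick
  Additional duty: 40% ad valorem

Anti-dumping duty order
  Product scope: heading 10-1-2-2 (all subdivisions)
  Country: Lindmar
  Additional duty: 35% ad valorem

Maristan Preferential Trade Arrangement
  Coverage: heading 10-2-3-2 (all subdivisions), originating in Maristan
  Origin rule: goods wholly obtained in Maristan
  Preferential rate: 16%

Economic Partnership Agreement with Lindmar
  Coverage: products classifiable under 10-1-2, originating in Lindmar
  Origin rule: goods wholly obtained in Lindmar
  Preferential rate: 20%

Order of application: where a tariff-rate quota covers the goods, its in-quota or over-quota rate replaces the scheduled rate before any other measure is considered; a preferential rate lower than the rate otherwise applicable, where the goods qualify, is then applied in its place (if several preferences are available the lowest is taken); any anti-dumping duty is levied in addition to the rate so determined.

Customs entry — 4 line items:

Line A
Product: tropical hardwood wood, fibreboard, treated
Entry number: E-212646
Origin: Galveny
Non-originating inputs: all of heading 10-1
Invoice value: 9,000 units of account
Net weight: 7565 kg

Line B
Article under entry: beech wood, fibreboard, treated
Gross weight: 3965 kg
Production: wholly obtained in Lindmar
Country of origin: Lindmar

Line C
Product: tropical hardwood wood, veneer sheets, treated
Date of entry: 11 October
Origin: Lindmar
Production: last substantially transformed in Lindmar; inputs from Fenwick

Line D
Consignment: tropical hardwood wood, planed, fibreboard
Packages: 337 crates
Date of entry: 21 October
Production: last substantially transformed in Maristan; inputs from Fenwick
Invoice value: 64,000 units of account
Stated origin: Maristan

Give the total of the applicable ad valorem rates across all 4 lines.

Line A: tropical hardwood → 10-2; fibreboard → 10-2-4; treated → 10-2-4-2. Scheduled 31%. Galveny agreement on 10-2-1-2: 10-2-4-2 not covered. → 31%.
Line B: beech → 10-1; fibreboard → 10-1-2; treated → 10-1-2-2. Scheduled 22%. Lindmar agreement on 10-1-2: wholly obtained → 20% available; preferential 20%; anti-dumping (Lindmar, 10-1-2-2): +35%; total 20% + 35% = 55%. → 55%.
Line C: tropical hardwood → 10-2; veneer sheets → 10-2-1; treated → 10-2-1-2. Scheduled 28%. Lindmar agreement on 10-1-2: 10-2-1-2 not covered. → 28%.
Line D: tropical hardwood → 10-2; fibreboard → 10-2-4; planed → 10-2-4-1. Scheduled 34%. Maristan agreement on 10-2-3-2: 10-2-4-1 not covered. → 34%.
Sum: 31% + 55% + 28% + 34% = 148%.

148%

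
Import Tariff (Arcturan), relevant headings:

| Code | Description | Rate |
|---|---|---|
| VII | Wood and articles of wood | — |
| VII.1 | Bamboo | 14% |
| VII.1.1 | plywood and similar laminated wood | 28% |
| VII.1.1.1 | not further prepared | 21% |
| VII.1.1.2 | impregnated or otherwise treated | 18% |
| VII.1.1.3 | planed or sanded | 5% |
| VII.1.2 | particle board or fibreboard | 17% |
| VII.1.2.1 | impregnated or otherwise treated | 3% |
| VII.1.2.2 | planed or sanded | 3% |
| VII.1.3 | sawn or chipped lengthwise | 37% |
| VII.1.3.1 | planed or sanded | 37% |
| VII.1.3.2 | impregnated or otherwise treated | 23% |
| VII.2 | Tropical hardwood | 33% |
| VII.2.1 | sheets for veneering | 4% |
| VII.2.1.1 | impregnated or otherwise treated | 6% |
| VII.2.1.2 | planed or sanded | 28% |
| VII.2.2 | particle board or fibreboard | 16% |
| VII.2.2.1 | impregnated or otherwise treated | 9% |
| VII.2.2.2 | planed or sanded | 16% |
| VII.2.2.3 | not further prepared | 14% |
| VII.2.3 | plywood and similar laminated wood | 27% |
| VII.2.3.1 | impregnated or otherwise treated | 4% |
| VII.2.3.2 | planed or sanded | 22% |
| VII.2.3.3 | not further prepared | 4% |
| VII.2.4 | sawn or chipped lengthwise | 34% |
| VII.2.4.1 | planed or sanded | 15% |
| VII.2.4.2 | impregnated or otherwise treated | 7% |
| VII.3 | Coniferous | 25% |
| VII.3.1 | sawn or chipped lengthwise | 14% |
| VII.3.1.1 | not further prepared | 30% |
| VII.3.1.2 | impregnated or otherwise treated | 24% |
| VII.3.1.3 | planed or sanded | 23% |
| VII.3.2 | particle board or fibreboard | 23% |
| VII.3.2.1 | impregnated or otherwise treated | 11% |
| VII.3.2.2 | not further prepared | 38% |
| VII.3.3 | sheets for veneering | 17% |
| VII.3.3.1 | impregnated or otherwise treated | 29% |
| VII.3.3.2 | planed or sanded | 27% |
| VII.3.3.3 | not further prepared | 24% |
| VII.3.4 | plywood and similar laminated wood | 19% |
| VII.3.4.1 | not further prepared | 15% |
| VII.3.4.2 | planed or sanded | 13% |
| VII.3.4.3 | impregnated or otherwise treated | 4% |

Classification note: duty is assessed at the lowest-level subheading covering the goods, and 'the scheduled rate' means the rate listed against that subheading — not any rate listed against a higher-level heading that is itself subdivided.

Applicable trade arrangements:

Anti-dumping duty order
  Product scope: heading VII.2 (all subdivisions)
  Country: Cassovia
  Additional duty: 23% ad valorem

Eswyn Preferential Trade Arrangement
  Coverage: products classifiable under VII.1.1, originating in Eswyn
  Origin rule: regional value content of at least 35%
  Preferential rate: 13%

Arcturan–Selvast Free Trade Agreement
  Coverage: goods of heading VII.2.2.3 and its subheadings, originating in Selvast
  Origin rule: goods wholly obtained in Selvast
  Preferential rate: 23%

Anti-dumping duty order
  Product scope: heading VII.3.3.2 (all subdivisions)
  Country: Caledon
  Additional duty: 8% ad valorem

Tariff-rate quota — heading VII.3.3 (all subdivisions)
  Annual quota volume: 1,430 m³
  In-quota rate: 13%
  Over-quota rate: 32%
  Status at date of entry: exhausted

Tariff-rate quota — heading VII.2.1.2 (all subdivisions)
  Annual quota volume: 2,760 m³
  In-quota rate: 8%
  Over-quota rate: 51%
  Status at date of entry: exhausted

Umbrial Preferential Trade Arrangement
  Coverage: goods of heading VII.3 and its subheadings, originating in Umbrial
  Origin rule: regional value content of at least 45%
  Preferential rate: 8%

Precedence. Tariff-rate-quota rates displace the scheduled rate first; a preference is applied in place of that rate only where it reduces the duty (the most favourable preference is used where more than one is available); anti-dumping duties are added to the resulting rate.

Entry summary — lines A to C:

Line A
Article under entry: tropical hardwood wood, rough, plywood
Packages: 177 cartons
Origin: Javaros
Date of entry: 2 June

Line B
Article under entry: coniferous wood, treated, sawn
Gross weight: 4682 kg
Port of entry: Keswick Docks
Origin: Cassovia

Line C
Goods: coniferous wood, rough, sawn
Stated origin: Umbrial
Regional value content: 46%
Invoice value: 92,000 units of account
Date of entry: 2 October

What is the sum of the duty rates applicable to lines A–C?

36%

Line A: tropical hardwood → VII.2; plywood → VII.2.3; rough → VII.2.3.3. Scheduled 4%. No special measure applies. → 4%.
Line B: coniferous → VII.3; sawn → VII.3.1; treated → VII.3.1.2. Scheduled 24%. No special measure applies. → 24%.
Line C: coniferous → VII.3; sawn → VII.3.1; rough → VII.3.1.1. Scheduled 30%. Umbrial agreement on VII.3: RVC ≥ 45% → 8% available; preferential 8%. → 8%.
Sum: 4% + 24% + 8% = 36%.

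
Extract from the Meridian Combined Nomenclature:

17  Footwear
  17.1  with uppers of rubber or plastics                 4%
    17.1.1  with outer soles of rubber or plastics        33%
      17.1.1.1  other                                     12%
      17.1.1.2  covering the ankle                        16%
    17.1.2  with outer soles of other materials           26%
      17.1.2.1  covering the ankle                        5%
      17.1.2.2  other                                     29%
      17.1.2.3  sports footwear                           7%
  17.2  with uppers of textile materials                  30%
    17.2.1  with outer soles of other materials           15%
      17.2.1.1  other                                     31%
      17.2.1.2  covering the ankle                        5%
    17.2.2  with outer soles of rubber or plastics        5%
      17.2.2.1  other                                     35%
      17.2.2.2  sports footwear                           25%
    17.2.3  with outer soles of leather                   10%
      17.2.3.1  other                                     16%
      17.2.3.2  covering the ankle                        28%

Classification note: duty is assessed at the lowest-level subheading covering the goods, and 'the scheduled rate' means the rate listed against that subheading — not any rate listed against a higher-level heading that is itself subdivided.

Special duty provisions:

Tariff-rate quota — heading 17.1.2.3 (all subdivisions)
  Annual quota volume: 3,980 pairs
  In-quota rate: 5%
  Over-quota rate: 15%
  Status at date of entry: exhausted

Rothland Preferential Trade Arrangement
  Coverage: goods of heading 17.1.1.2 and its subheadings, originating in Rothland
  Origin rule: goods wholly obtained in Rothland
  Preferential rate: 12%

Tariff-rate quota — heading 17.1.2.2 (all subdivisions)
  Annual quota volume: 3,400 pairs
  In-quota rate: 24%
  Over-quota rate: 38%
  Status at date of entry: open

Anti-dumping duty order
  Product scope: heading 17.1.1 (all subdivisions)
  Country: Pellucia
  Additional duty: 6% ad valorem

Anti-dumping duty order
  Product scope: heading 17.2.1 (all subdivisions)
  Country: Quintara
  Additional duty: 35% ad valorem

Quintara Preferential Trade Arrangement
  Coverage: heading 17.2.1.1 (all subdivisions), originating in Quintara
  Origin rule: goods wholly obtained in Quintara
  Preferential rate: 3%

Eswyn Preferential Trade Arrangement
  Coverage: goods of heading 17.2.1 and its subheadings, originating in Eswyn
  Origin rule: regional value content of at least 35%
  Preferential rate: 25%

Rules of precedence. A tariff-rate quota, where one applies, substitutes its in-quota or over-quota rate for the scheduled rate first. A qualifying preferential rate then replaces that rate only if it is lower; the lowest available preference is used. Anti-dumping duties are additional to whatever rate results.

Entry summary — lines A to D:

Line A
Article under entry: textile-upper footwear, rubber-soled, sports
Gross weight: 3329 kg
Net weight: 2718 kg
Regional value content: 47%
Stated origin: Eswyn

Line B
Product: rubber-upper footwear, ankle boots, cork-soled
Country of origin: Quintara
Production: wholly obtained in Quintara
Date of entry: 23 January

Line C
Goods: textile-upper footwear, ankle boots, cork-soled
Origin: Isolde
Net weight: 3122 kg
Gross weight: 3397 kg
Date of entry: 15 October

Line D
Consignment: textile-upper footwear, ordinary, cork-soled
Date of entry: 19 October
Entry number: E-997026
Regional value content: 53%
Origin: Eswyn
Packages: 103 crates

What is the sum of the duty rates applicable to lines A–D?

60%

Line A: textile-upper → 17.2; rubber-soled → 17.2.2; sports → 17.2.2.2. Scheduled 25%. Eswyn agreement on 17.2.1: 17.2.2.2 not covered. → 25%.
Line B: rubber-upper → 17.1; cork-soled → 17.1.2; ankle boots → 17.1.2.1. Scheduled 5%. Quintara agreement on 17.2.1.1: 17.1.2.1 not covered. → 5%.
Line C: textile-upper → 17.2; cork-soled → 17.2.1; ankle boots → 17.2.1.2. Scheduled 5%. No special measure applies. → 5%.
Line D: textile-upper → 17.2; cork-soled → 17.2.1; ordinary → 17.2.1.1. Scheduled 31%. Eswyn agreement on 17.2.1: RVC ≥ 35% → 25% available; preferential 25%. → 25%.
Sum: 25% + 5% + 5% + 25% = 60%.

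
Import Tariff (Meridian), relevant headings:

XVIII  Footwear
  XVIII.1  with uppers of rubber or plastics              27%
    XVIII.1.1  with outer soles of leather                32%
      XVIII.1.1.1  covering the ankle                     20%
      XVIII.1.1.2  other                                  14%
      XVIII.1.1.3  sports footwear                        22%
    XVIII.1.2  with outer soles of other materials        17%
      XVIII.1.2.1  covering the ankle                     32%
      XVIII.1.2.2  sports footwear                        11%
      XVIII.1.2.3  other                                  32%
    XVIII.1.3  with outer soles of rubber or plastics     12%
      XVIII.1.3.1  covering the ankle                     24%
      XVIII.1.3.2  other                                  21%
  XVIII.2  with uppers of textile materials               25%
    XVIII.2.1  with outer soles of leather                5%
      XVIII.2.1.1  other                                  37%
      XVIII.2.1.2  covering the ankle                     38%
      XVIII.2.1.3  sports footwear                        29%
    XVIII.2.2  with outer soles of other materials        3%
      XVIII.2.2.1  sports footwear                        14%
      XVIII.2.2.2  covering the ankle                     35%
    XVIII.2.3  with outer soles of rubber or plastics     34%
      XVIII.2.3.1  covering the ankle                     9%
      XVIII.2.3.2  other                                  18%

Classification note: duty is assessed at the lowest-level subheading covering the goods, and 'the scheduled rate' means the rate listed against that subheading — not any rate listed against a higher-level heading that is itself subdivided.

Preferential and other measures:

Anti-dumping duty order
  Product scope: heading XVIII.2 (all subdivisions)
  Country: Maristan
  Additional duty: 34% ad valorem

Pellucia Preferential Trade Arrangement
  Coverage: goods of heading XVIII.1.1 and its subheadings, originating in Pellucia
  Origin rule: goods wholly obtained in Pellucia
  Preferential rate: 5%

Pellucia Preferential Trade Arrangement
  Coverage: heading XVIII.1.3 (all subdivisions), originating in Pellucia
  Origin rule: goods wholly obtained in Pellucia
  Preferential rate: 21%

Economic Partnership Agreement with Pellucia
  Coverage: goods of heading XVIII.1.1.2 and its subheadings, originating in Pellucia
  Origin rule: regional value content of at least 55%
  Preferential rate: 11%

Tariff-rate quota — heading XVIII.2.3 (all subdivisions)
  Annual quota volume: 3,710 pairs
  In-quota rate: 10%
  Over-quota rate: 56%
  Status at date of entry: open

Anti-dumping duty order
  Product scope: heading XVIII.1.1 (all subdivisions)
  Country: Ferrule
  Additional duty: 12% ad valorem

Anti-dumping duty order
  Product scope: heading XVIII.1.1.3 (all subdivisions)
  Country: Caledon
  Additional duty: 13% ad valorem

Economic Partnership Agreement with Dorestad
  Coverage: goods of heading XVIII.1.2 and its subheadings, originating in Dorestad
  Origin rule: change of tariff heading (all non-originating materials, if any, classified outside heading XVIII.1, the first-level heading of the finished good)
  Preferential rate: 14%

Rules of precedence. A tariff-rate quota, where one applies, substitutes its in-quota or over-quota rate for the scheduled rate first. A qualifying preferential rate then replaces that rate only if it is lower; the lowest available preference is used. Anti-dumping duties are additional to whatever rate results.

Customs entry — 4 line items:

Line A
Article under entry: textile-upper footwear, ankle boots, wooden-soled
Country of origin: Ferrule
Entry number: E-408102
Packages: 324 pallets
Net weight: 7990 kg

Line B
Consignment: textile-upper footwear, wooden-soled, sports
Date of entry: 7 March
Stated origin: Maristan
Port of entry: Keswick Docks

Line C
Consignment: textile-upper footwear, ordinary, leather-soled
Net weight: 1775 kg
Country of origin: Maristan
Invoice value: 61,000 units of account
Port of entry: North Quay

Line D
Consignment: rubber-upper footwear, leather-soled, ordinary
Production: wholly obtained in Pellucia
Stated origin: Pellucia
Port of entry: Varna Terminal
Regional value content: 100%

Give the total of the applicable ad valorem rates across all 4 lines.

Line A: textile-upper → XVIII.2; wooden-soled → XVIII.2.2; ankle boots → XVIII.2.2.2. Scheduled 35%. No special measure applies. → 35%.
Line B: textile-upper → XVIII.2; wooden-soled → XVIII.2.2; sports → XVIII.2.2.1. Scheduled 14%. anti-dumping (Maristan, XVIII.2): +34%; total 14% + 34% = 48%. → 48%.
Line C: textile-upper → XVIII.2; leather-soled → XVIII.2.1; ordinary → XVIII.2.1.1. Scheduled 37%. anti-dumping (Maristan, XVIII.2): +34%; total 37% + 34% = 71%. → 71%.
Line D: rubber-upper → XVIII.1; leather-soled → XVIII.1.1; ordinary → XVIII.1.1.2. Scheduled 14%. Pellucia agreement on XVIII.1.1: wholly obtained → 5% available; Pellucia agreement on XVIII.1.3: XVIII.1.1.2 not covered; Pellucia agreement on XVIII.1.1.2: RVC ≥ 55% → 11% available; preferential 5%. → 5%.
Sum: 35% + 48% + 71% + 5% = 159%.

159%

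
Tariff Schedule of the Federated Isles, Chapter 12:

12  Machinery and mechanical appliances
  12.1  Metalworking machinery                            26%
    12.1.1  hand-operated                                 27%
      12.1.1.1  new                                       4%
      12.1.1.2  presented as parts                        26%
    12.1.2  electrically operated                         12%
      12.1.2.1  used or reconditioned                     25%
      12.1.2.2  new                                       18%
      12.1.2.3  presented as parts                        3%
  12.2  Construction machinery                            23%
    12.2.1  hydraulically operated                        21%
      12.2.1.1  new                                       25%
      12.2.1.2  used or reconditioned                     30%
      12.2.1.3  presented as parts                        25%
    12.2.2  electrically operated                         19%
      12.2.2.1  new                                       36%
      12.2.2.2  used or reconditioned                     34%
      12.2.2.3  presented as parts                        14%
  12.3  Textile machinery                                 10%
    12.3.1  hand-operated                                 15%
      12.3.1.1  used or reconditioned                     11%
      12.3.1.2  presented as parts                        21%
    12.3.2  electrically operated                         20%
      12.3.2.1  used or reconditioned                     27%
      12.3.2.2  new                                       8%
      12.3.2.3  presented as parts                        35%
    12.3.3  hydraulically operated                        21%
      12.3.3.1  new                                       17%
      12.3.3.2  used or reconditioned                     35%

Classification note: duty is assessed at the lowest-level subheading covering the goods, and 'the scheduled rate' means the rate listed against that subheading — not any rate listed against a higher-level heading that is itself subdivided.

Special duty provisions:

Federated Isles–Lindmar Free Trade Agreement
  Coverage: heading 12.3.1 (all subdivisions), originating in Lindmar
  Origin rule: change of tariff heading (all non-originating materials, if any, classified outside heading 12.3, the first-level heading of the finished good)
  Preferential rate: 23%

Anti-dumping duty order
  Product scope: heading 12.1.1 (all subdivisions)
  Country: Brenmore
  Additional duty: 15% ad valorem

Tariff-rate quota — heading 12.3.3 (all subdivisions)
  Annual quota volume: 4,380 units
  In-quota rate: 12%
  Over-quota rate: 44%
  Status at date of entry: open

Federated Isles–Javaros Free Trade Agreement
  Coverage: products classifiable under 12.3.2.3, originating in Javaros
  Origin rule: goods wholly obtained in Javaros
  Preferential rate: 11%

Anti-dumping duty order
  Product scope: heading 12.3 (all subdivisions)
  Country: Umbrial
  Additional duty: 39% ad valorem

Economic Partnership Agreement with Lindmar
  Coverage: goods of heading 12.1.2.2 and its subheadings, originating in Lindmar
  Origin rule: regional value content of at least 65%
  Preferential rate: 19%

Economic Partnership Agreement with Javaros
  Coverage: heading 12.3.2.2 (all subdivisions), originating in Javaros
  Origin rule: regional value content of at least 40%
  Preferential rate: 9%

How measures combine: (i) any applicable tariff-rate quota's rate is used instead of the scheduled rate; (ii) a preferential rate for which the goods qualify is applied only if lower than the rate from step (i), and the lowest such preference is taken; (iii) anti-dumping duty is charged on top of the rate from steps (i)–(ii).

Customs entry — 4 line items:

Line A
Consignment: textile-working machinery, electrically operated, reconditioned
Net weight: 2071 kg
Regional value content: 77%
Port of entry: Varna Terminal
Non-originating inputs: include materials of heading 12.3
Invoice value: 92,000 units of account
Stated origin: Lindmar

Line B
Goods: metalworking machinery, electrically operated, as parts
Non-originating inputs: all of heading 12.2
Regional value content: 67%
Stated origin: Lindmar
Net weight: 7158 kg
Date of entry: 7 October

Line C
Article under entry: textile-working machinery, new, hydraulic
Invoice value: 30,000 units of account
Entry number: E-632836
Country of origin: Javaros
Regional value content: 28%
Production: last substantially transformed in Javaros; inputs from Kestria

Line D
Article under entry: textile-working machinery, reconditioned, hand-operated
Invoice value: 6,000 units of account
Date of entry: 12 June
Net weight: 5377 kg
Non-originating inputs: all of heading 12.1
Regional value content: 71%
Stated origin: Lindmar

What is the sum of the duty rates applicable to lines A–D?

Line A: textile-working → 12.3; electrically operated → 12.3.2; reconditioned → 12.3.2.1. Scheduled 27%. Lindmar agreement on 12.3.1: 12.3.2.1 not covered; Lindmar agreement on 12.1.2.2: 12.3.2.1 not covered. → 27%.
Line B: metalworking → 12.1; electrically operated → 12.1.2; as parts → 12.1.2.3. Scheduled 3%. Lindmar agreement on 12.3.1: 12.1.2.3 not covered; Lindmar agreement on 12.1.2.2: 12.1.2.3 not covered. → 3%.
Line C: textile-working → 12.3; hydraulic → 12.3.3; new → 12.3.3.1. Scheduled 17%. quota on 12.3.3 open → in-quota 12%; Javaros agreement on 12.3.2.3: 12.3.3.1 not covered; Javaros agreement on 12.3.2.2: 12.3.3.1 not covered. → 12%.
Line D: textile-working → 12.3; hand-operated → 12.3.1; reconditioned → 12.3.1.1. Scheduled 11%. Lindmar agreement on 12.3.1: CTH met → 23% available; Lindmar agreement on 12.1.2.2: 12.3.1.1 not covered; preference 23% not lower than 11% → no reduction. → 11%.
Sum: 27% + 3% + 12% + 11% = 53%.

53%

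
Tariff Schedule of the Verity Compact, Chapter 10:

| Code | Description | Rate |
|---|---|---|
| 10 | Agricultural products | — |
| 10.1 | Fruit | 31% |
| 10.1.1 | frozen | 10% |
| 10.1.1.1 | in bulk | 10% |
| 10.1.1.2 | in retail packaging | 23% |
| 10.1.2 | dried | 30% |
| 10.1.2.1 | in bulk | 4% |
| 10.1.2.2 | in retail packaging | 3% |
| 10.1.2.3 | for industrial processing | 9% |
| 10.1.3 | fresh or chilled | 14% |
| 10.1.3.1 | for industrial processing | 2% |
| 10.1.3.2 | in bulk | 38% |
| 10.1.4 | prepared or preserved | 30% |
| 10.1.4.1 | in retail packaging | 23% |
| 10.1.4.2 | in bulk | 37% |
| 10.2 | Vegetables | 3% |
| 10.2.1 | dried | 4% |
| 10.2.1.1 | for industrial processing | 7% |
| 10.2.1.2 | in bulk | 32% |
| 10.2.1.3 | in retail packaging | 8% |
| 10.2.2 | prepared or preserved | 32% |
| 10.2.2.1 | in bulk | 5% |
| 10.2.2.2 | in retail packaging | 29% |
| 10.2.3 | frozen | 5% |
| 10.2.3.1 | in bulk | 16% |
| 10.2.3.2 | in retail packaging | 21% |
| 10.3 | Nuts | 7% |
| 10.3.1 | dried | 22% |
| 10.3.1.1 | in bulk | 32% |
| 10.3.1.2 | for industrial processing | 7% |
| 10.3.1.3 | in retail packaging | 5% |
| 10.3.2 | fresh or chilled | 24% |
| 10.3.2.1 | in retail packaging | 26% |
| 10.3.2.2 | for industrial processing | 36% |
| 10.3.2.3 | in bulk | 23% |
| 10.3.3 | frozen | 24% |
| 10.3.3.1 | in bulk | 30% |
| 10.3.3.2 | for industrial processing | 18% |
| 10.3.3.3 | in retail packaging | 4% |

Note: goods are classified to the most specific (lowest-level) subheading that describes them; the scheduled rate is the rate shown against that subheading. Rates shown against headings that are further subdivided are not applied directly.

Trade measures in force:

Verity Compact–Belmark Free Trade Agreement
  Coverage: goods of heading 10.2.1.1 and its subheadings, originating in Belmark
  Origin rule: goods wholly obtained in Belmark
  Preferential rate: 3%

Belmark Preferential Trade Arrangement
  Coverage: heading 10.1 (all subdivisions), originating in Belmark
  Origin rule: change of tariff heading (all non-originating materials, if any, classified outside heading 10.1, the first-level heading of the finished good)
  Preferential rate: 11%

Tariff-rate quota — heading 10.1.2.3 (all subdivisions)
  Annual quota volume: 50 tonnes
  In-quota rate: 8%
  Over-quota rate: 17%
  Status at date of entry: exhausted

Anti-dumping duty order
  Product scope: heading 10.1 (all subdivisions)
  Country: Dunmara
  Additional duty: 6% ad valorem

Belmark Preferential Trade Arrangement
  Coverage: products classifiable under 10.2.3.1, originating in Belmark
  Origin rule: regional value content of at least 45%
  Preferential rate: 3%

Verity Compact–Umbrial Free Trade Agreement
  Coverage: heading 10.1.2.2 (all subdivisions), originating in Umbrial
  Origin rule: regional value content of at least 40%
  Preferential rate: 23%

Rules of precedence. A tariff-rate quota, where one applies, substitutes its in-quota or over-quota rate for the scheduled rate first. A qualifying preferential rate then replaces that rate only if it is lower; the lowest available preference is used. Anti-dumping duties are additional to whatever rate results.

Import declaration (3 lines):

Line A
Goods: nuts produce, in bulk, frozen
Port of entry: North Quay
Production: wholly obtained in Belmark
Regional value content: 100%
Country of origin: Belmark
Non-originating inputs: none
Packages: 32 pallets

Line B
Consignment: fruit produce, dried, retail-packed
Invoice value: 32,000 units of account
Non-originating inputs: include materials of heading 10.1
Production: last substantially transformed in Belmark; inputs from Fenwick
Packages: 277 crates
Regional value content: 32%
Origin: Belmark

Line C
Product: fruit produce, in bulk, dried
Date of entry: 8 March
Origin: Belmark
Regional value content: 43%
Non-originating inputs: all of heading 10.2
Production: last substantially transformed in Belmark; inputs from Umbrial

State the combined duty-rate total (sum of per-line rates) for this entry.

Line A: nuts → 10.3; frozen → 10.3.3; in bulk → 10.3.3.1. Scheduled 30%. Belmark agreement on 10.2.1.1: 10.3.3.1 not covered; Belmark agreement on 10.1: 10.3.3.1 not covered; Belmark agreement on 10.2.3.1: 10.3.3.1 not covered. → 30%.
Line B: fruit → 10.1; dried → 10.1.2; retail-packed → 10.1.2.2. Scheduled 3%. Belmark agreement on 10.2.1.1: 10.1.2.2 not covered; Belmark agreement on 10.1: CTH not met; Belmark agreement on 10.2.3.1: 10.1.2.2 not covered. → 3%.
Line C: fruit → 10.1; dried → 10.1.2; in bulk → 10.1.2.1. Scheduled 4%. Belmark agreement on 10.2.1.1: 10.1.2.1 not covered; Belmark agreement on 10.1: CTH met → 11% available; Belmark agreement on 10.2.3.1: 10.1.2.1 not covered; preference 11% not lower than 4% → no reduction. → 4%.
Sum: 30% + 3% + 4% = 37%.

37%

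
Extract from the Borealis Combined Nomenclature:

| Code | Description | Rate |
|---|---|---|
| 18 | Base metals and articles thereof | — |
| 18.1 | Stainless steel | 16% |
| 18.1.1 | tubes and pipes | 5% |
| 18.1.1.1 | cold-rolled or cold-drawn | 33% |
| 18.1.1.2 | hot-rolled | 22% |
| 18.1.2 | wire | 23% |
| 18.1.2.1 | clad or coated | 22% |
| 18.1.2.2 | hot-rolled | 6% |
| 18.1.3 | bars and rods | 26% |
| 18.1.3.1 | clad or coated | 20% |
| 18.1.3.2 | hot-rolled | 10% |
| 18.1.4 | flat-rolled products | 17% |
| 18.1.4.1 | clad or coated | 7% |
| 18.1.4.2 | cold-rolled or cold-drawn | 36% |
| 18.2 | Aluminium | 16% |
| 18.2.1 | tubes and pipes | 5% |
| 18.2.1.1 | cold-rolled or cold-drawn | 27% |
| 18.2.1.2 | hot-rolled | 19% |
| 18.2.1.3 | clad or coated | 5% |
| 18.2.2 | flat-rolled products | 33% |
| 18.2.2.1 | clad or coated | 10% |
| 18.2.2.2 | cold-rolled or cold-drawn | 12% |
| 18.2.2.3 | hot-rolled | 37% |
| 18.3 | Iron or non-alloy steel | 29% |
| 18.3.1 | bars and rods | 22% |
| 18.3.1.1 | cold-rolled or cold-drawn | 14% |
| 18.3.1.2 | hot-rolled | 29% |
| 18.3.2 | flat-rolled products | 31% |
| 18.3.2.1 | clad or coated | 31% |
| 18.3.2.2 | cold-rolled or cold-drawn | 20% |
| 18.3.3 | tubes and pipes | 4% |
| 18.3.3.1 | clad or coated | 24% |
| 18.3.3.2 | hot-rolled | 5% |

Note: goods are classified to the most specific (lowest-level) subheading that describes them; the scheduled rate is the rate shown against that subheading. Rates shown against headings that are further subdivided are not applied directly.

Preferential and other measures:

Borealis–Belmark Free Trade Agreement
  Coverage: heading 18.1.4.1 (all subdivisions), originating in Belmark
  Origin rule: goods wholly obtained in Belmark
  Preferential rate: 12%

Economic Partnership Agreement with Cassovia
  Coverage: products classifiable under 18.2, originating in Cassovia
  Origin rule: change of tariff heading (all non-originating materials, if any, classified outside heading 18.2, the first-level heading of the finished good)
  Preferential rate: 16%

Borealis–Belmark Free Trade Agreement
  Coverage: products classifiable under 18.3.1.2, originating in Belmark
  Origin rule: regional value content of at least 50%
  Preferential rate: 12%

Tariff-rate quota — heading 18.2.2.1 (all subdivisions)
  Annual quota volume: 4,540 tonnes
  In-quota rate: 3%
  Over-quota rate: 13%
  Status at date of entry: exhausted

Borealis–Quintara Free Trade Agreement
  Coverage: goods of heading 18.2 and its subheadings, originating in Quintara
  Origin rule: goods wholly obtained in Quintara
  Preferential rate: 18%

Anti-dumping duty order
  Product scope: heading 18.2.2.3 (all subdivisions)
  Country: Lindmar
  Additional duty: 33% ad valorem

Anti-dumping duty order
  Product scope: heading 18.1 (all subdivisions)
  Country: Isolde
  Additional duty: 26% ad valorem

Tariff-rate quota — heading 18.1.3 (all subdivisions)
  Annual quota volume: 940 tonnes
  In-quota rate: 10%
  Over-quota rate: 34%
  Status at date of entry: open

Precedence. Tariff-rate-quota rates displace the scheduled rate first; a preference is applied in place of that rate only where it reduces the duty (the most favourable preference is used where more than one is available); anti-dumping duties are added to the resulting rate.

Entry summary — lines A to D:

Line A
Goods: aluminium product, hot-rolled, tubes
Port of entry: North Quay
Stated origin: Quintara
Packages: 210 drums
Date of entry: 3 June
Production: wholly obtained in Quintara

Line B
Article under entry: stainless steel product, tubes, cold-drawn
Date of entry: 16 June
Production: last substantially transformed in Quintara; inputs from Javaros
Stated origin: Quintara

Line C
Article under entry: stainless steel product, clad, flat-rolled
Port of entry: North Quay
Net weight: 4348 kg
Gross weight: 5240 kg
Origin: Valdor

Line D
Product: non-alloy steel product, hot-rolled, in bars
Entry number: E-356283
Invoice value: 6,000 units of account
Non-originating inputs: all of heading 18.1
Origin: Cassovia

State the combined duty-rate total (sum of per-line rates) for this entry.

Line A: aluminium → 18.2; tubes → 18.2.1; hot-rolled → 18.2.1.2. Scheduled 19%. Quintara agreement on 18.2: wholly obtained → 18% available; preferential 18%. → 18%.
Line B: stainless steel → 18.1; tubes → 18.1.1; cold-drawn → 18.1.1.1. Scheduled 33%. Quintara agreement on 18.2: 18.1.1.1 not covered. → 33%.
Line C: stainless steel → 18.1; flat-rolled → 18.1.4; clad → 18.1.4.1. Scheduled 7%. No special measure applies. → 7%.
Line D: non-alloy steel → 18.3; in bars → 18.3.1; hot-rolled → 18.3.1.2. Scheduled 29%. Cassovia agreement on 18.2: 18.3.1.2 not covered. → 29%.
Sum: 18% + 33% + 7% + 29% = 87%.

87%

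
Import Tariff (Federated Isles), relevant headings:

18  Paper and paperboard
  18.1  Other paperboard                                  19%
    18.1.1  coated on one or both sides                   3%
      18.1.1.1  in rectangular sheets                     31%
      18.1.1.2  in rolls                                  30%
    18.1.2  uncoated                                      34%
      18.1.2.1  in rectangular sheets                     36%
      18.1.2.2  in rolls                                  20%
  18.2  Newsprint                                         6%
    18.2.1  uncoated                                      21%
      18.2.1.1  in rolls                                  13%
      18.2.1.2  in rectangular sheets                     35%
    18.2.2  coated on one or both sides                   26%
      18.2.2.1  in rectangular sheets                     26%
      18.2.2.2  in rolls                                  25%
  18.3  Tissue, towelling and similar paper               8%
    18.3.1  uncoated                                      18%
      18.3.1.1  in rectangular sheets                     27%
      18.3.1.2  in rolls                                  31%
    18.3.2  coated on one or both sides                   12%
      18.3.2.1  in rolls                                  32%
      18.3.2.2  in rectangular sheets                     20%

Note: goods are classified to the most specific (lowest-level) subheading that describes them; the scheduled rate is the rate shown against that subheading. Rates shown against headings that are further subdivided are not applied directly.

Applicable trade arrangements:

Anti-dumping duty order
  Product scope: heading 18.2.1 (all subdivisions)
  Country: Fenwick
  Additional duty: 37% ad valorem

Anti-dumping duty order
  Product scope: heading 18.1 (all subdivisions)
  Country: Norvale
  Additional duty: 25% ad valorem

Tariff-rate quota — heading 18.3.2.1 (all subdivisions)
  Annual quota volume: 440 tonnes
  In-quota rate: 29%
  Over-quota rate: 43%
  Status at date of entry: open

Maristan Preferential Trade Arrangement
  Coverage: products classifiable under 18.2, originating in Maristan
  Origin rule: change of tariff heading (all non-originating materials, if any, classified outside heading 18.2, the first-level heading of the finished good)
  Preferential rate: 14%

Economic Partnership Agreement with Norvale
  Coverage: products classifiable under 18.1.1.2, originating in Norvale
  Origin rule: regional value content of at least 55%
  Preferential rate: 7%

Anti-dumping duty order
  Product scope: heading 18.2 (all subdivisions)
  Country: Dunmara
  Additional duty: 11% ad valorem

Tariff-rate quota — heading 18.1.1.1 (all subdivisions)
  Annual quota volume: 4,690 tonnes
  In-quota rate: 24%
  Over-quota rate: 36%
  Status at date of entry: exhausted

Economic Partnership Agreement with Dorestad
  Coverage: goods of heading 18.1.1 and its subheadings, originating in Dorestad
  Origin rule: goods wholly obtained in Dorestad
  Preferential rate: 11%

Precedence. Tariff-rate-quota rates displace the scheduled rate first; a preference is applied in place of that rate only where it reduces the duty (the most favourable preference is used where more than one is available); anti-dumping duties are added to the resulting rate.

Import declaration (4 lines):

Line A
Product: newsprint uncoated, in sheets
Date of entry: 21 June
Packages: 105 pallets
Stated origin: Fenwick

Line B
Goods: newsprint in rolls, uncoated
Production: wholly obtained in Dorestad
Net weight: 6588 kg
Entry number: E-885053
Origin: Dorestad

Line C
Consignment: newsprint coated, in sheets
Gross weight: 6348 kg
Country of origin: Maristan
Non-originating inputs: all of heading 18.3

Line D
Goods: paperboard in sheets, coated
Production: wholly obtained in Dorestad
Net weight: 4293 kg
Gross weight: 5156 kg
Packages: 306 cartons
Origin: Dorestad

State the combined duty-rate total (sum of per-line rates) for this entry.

Line A: newsprint → 18.2; uncoated → 18.2.1; in sheets → 18.2.1.2. Scheduled 35%. anti-dumping (Fenwick, 18.2.1): +37%; total 35% + 37% = 72%. → 72%.
Line B: newsprint → 18.2; uncoated → 18.2.1; in rolls → 18.2.1.1. Scheduled 13%. Dorestad agreement on 18.1.1: 18.2.1.1 not covered. → 13%.
Line C: newsprint → 18.2; coated → 18.2.2; in sheets → 18.2.2.1. Scheduled 26%. Maristan agreement on 18.2: CTH met → 14% available; preferential 14%. → 14%.
Line D: paperboard → 18.1; coated → 18.1.1; in sheets → 18.1.1.1. Scheduled 31%. quota on 18.1.1.1 exhausted → over-quota 36%; Dorestad agreement on 18.1.1: wholly obtained → 11% available; preferential 11%. → 11%.
Sum: 72% + 13% + 14% + 11% = 110%.

110%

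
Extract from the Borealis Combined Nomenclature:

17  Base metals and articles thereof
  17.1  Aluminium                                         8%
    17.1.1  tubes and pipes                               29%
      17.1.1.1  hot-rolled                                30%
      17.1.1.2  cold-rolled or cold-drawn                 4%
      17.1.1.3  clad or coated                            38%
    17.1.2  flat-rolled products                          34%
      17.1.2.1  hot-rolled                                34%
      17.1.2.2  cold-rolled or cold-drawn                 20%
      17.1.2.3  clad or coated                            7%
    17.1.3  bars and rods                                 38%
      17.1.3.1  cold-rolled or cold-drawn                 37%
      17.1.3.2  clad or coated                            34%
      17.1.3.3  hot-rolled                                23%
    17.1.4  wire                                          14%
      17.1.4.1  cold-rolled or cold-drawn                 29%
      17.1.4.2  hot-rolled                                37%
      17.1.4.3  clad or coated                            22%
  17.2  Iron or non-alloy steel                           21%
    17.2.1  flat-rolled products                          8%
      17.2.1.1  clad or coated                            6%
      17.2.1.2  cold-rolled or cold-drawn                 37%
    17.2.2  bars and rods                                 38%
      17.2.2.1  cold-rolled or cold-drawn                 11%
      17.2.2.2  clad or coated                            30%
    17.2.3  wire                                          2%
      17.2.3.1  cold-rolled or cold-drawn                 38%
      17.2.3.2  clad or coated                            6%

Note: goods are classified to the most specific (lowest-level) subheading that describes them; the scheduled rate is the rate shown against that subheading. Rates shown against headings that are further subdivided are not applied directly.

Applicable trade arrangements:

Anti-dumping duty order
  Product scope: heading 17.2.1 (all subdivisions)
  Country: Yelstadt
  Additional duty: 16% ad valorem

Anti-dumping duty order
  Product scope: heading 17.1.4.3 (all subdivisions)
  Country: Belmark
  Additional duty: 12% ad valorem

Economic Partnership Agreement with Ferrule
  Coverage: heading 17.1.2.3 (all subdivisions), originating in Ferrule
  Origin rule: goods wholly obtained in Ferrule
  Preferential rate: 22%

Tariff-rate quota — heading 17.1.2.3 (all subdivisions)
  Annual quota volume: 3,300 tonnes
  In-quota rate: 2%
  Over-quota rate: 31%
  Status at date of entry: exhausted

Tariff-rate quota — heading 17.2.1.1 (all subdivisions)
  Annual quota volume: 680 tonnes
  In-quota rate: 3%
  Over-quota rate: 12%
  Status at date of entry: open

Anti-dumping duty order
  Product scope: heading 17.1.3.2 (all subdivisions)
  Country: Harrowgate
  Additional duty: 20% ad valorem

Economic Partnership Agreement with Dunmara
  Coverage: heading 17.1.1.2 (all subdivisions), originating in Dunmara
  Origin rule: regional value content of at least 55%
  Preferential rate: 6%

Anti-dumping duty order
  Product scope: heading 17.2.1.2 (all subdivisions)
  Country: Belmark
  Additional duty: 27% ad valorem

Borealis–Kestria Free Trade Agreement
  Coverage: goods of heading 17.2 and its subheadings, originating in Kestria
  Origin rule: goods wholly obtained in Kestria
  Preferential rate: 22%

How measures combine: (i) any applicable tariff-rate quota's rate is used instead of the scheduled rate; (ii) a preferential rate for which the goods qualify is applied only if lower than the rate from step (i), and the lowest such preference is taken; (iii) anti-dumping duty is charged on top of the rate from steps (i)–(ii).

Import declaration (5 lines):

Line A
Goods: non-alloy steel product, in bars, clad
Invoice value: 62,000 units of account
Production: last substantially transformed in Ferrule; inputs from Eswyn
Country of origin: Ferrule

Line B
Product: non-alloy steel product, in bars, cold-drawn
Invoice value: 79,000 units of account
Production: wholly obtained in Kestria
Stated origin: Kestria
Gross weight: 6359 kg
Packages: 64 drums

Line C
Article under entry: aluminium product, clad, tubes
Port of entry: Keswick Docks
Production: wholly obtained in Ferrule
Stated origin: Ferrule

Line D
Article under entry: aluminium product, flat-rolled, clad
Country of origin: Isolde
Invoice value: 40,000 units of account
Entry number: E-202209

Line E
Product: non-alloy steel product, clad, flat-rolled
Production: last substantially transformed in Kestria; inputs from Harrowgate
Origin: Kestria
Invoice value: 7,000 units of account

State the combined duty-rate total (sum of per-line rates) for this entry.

113%

Line A: non-alloy steel → 17.2; in bars → 17.2.2; clad → 17.2.2.2. Scheduled 30%. Ferrule agreement on 17.1.2.3: 17.2.2.2 not covered. → 30%.
Line B: non-alloy steel → 17.2; in bars → 17.2.2; cold-drawn → 17.2.2.1. Scheduled 11%. Kestria agreement on 17.2: wholly obtained → 22% available; preference 22% not lower than 11% → no reduction. → 11%.
Line C: aluminium → 17.1; tubes → 17.1.1; clad → 17.1.1.3. Scheduled 38%. Ferrule agreement on 17.1.2.3: 17.1.1.3 not covered. → 38%.
Line D: aluminium → 17.1; flat-rolled → 17.1.2; clad → 17.1.2.3. Scheduled 7%. quota on 17.1.2.3 exhausted → over-quota 31%. → 31%.
Line E: non-alloy steel → 17.2; flat-rolled → 17.2.1; clad → 17.2.1.1. Scheduled 6%. quota on 17.2.1.1 open → in-quota 3%; Kestria agreement on 17.2: not wholly obtained. → 3%.
Sum: 30% + 11% + 38% + 31% + 3% = 113%.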